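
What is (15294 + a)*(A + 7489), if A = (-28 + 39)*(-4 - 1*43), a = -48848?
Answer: -233938488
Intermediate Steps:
A = -517 (A = 11*(-4 - 43) = 11*(-47) = -517)
(15294 + a)*(A + 7489) = (15294 - 48848)*(-517 + 7489) = -33554*6972 = -233938488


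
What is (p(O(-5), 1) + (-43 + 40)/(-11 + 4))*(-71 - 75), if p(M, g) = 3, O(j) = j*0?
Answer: -3504/7 ≈ -500.57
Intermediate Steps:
O(j) = 0
(p(O(-5), 1) + (-43 + 40)/(-11 + 4))*(-71 - 75) = (3 + (-43 + 40)/(-11 + 4))*(-71 - 75) = (3 - 3/(-7))*(-146) = (3 - 3*(-1/7))*(-146) = (3 + 3/7)*(-146) = (24/7)*(-146) = -3504/7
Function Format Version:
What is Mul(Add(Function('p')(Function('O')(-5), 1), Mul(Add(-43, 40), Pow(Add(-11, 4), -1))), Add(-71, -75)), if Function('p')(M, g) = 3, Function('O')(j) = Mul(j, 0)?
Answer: Rational(-3504, 7) ≈ -500.57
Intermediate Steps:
Function('O')(j) = 0
Mul(Add(Function('p')(Function('O')(-5), 1), Mul(Add(-43, 40), Pow(Add(-11, 4), -1))), Add(-71, -75)) = Mul(Add(3, Mul(Add(-43, 40), Pow(Add(-11, 4), -1))), Add(-71, -75)) = Mul(Add(3, Mul(-3, Pow(-7, -1))), -146) = Mul(Add(3, Mul(-3, Rational(-1, 7))), -146) = Mul(Add(3, Rational(3, 7)), -146) = Mul(Rational(24, 7), -146) = Rational(-3504, 7)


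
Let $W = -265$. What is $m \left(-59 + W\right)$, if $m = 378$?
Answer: $-122472$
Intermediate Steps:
$m \left(-59 + W\right) = 378 \left(-59 - 265\right) = 378 \left(-324\right) = -122472$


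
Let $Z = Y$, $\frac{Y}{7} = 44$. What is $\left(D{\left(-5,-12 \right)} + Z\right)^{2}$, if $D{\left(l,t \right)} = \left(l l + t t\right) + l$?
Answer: $222784$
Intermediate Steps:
$Y = 308$ ($Y = 7 \cdot 44 = 308$)
$Z = 308$
$D{\left(l,t \right)} = l + l^{2} + t^{2}$ ($D{\left(l,t \right)} = \left(l^{2} + t^{2}\right) + l = l + l^{2} + t^{2}$)
$\left(D{\left(-5,-12 \right)} + Z\right)^{2} = \left(\left(-5 + \left(-5\right)^{2} + \left(-12\right)^{2}\right) + 308\right)^{2} = \left(\left(-5 + 25 + 144\right) + 308\right)^{2} = \left(164 + 308\right)^{2} = 472^{2} = 222784$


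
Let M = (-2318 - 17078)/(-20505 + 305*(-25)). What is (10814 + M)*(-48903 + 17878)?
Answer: -943833912640/2813 ≈ -3.3553e+8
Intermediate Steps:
M = 9698/14065 (M = -19396/(-20505 - 7625) = -19396/(-28130) = -19396*(-1/28130) = 9698/14065 ≈ 0.68951)
(10814 + M)*(-48903 + 17878) = (10814 + 9698/14065)*(-48903 + 17878) = (152108608/14065)*(-31025) = -943833912640/2813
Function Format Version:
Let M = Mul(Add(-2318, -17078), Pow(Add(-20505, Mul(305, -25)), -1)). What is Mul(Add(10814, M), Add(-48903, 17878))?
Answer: Rational(-943833912640, 2813) ≈ -3.3553e+8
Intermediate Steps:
M = Rational(9698, 14065) (M = Mul(-19396, Pow(Add(-20505, -7625), -1)) = Mul(-19396, Pow(-28130, -1)) = Mul(-19396, Rational(-1, 28130)) = Rational(9698, 14065) ≈ 0.68951)
Mul(Add(10814, M), Add(-48903, 17878)) = Mul(Add(10814, Rational(9698, 14065)), Add(-48903, 17878)) = Mul(Rational(152108608, 14065), -31025) = Rational(-943833912640, 2813)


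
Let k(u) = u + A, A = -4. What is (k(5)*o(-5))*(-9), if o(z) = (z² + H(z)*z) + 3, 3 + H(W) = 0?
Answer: -387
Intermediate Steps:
H(W) = -3 (H(W) = -3 + 0 = -3)
o(z) = 3 + z² - 3*z (o(z) = (z² - 3*z) + 3 = 3 + z² - 3*z)
k(u) = -4 + u (k(u) = u - 4 = -4 + u)
(k(5)*o(-5))*(-9) = ((-4 + 5)*(3 + (-5)² - 3*(-5)))*(-9) = (1*(3 + 25 + 15))*(-9) = (1*43)*(-9) = 43*(-9) = -387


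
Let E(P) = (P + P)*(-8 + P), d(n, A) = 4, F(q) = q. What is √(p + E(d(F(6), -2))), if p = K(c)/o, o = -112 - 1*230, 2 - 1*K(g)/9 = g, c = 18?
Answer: 10*I*√114/19 ≈ 5.6195*I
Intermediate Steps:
K(g) = 18 - 9*g
o = -342 (o = -112 - 230 = -342)
E(P) = 2*P*(-8 + P) (E(P) = (2*P)*(-8 + P) = 2*P*(-8 + P))
p = 8/19 (p = (18 - 9*18)/(-342) = (18 - 162)*(-1/342) = -144*(-1/342) = 8/19 ≈ 0.42105)
√(p + E(d(F(6), -2))) = √(8/19 + 2*4*(-8 + 4)) = √(8/19 + 2*4*(-4)) = √(8/19 - 32) = √(-600/19) = 10*I*√114/19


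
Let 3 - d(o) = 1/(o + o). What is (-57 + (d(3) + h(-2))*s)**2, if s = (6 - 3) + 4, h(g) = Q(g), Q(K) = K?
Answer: 94249/36 ≈ 2618.0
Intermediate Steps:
h(g) = g
d(o) = 3 - 1/(2*o) (d(o) = 3 - 1/(o + o) = 3 - 1/(2*o))
s = 7 (s = 3 + 4 = 7)
(-57 + (d(3) + h(-2))*s)**2 = (-57 + ((3 - 1/2/3) - 2)*7)**2 = (-57 + ((3 - 1/2*1/3) - 2)*7)**2 = (-57 + ((3 - 1/6) - 2)*7)**2 = (-57 + (17/6 - 2)*7)**2 = (-57 + (5/6)*7)**2 = (-57 + 35/6)**2 = (-307/6)**2 = 94249/36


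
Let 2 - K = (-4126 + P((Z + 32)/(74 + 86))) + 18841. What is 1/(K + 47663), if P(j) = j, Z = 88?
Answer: 4/131797 ≈ 3.0350e-5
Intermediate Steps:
K = -58855/4 (K = 2 - ((-4126 + (88 + 32)/(74 + 86)) + 18841) = 2 - ((-4126 + 120/160) + 18841) = 2 - ((-4126 + 120*(1/160)) + 18841) = 2 - ((-4126 + 3/4) + 18841) = 2 - (-16501/4 + 18841) = 2 - 1*58863/4 = 2 - 58863/4 = -58855/4 ≈ -14714.)
1/(K + 47663) = 1/(-58855/4 + 47663) = 1/(131797/4) = 4/131797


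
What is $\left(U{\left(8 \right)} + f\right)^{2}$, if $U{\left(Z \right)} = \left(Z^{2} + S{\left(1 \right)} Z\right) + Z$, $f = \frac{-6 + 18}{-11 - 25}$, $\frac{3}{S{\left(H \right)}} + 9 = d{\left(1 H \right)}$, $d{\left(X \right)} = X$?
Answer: $\frac{42436}{9} \approx 4715.1$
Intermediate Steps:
$S{\left(H \right)} = \frac{3}{-9 + H}$ ($S{\left(H \right)} = \frac{3}{-9 + 1 H} = \frac{3}{-9 + H}$)
$f = - \frac{1}{3}$ ($f = \frac{12}{-36} = 12 \left(- \frac{1}{36}\right) = - \frac{1}{3} \approx -0.33333$)
$U{\left(Z \right)} = Z^{2} + \frac{5 Z}{8}$ ($U{\left(Z \right)} = \left(Z^{2} + \frac{3}{-9 + 1} Z\right) + Z = \left(Z^{2} + \frac{3}{-8} Z\right) + Z = \left(Z^{2} + 3 \left(- \frac{1}{8}\right) Z\right) + Z = \left(Z^{2} - \frac{3 Z}{8}\right) + Z = Z^{2} + \frac{5 Z}{8}$)
$\left(U{\left(8 \right)} + f\right)^{2} = \left(\frac{1}{8} \cdot 8 \left(5 + 8 \cdot 8\right) - \frac{1}{3}\right)^{2} = \left(\frac{1}{8} \cdot 8 \left(5 + 64\right) - \frac{1}{3}\right)^{2} = \left(\frac{1}{8} \cdot 8 \cdot 69 - \frac{1}{3}\right)^{2} = \left(69 - \frac{1}{3}\right)^{2} = \left(\frac{206}{3}\right)^{2} = \frac{42436}{9}$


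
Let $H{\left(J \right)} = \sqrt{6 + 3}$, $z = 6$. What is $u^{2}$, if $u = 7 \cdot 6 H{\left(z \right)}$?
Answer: $15876$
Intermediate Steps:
$H{\left(J \right)} = 3$ ($H{\left(J \right)} = \sqrt{9} = 3$)
$u = 126$ ($u = 7 \cdot 6 \cdot 3 = 42 \cdot 3 = 126$)
$u^{2} = 126^{2} = 15876$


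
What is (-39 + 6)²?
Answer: 1089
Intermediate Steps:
(-39 + 6)² = (-33)² = 1089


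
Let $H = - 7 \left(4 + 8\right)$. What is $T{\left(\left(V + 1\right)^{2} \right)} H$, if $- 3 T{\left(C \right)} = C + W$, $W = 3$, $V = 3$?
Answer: $532$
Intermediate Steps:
$T{\left(C \right)} = -1 - \frac{C}{3}$ ($T{\left(C \right)} = - \frac{C + 3}{3} = - \frac{3 + C}{3} = -1 - \frac{C}{3}$)
$H = -84$ ($H = \left(-7\right) 12 = -84$)
$T{\left(\left(V + 1\right)^{2} \right)} H = \left(-1 - \frac{\left(3 + 1\right)^{2}}{3}\right) \left(-84\right) = \left(-1 - \frac{4^{2}}{3}\right) \left(-84\right) = \left(-1 - \frac{16}{3}\right) \left(-84\right) = \left(- \frac{19}{3}\right) \left(-84\right) = 532$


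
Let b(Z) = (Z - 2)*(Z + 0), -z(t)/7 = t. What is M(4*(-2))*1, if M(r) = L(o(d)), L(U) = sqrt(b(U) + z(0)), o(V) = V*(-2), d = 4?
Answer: 4*sqrt(5) ≈ 8.9443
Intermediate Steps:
z(t) = -7*t
o(V) = -2*V
b(Z) = Z*(-2 + Z) (b(Z) = (-2 + Z)*Z = Z*(-2 + Z))
L(U) = sqrt(U*(-2 + U)) (L(U) = sqrt(U*(-2 + U) - 7*0) = sqrt(U*(-2 + U) + 0) = sqrt(U*(-2 + U)))
M(r) = 4*sqrt(5) (M(r) = sqrt((-2*4)*(-2 - 2*4)) = sqrt(-8*(-2 - 8)) = sqrt(-8*(-10)) = sqrt(80) = 4*sqrt(5))
M(4*(-2))*1 = (4*sqrt(5))*1 = 4*sqrt(5)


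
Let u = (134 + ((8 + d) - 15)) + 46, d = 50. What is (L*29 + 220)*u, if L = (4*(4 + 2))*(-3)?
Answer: -416564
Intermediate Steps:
u = 223 (u = (134 + ((8 + 50) - 15)) + 46 = (134 + (58 - 15)) + 46 = (134 + 43) + 46 = 177 + 46 = 223)
L = -72 (L = (4*6)*(-3) = 24*(-3) = -72)
(L*29 + 220)*u = (-72*29 + 220)*223 = (-2088 + 220)*223 = -1868*223 = -416564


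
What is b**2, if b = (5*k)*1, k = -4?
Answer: 400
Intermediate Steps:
b = -20 (b = (5*(-4))*1 = -20*1 = -20)
b**2 = (-20)**2 = 400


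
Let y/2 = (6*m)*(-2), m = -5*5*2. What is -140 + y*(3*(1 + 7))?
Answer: 28660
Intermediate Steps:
m = -50 (m = -25*2 = -50)
y = 1200 (y = 2*((6*(-50))*(-2)) = 2*(-300*(-2)) = 2*600 = 1200)
-140 + y*(3*(1 + 7)) = -140 + 1200*(3*(1 + 7)) = -140 + 1200*(3*8) = -140 + 1200*24 = -140 + 28800 = 28660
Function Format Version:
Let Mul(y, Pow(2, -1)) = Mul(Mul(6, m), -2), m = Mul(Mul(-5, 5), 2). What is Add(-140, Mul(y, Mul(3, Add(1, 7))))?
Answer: 28660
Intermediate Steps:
m = -50 (m = Mul(-25, 2) = -50)
y = 1200 (y = Mul(2, Mul(Mul(6, -50), -2)) = Mul(2, Mul(-300, -2)) = Mul(2, 600) = 1200)
Add(-140, Mul(y, Mul(3, Add(1, 7)))) = Add(-140, Mul(1200, Mul(3, Add(1, 7)))) = Add(-140, Mul(1200, Mul(3, 8))) = Add(-140, Mul(1200, 24)) = Add(-140, 28800) = 28660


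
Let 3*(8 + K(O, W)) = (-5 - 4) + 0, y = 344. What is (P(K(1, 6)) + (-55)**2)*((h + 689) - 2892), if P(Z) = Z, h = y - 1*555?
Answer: -7275796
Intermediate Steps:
h = -211 (h = 344 - 1*555 = 344 - 555 = -211)
K(O, W) = -11 (K(O, W) = -8 + ((-5 - 4) + 0)/3 = -8 + (-9 + 0)/3 = -8 + (1/3)*(-9) = -8 - 3 = -11)
(P(K(1, 6)) + (-55)**2)*((h + 689) - 2892) = (-11 + (-55)**2)*((-211 + 689) - 2892) = (-11 + 3025)*(478 - 2892) = 3014*(-2414) = -7275796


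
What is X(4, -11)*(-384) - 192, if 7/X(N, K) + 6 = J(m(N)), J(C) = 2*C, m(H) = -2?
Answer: 384/5 ≈ 76.800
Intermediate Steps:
X(N, K) = -7/10 (X(N, K) = 7/(-6 + 2*(-2)) = 7/(-6 - 4) = 7/(-10) = 7*(-⅒) = -7/10)
X(4, -11)*(-384) - 192 = -7/10*(-384) - 192 = 1344/5 - 192 = 384/5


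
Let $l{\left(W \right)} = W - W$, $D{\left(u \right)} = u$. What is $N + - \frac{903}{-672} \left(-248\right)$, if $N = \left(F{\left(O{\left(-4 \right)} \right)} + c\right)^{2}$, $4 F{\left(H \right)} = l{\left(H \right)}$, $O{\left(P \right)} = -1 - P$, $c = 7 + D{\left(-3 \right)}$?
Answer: $- \frac{1269}{4} \approx -317.25$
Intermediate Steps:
$c = 4$ ($c = 7 - 3 = 4$)
$l{\left(W \right)} = 0$
$F{\left(H \right)} = 0$ ($F{\left(H \right)} = \frac{1}{4} \cdot 0 = 0$)
$N = 16$ ($N = \left(0 + 4\right)^{2} = 4^{2} = 16$)
$N + - \frac{903}{-672} \left(-248\right) = 16 + - \frac{903}{-672} \left(-248\right) = 16 + \left(-903\right) \left(- \frac{1}{672}\right) \left(-248\right) = 16 + \frac{43}{32} \left(-248\right) = 16 - \frac{1333}{4} = - \frac{1269}{4}$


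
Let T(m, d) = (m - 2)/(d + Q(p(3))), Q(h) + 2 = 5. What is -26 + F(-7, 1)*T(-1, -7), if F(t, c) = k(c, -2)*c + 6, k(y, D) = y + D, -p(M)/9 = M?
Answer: -89/4 ≈ -22.250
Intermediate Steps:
p(M) = -9*M
Q(h) = 3 (Q(h) = -2 + 5 = 3)
T(m, d) = (-2 + m)/(3 + d) (T(m, d) = (m - 2)/(d + 3) = (-2 + m)/(3 + d))
k(y, D) = D + y
F(t, c) = 6 + c*(-2 + c) (F(t, c) = (-2 + c)*c + 6 = c*(-2 + c) + 6 = 6 + c*(-2 + c))
-26 + F(-7, 1)*T(-1, -7) = -26 + (6 + 1*(-2 + 1))*((-2 - 1)/(3 - 7)) = -26 + (6 + 1*(-1))*(-3/(-4)) = -26 + (6 - 1)*(-¼*(-3)) = -26 + 5*(¾) = -26 + 15/4 = -89/4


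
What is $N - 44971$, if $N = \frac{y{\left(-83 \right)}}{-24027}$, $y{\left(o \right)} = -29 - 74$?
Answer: $- \frac{1080518114}{24027} \approx -44971.0$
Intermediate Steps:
$y{\left(o \right)} = -103$ ($y{\left(o \right)} = -29 - 74 = -103$)
$N = \frac{103}{24027}$ ($N = - \frac{103}{-24027} = \left(-103\right) \left(- \frac{1}{24027}\right) = \frac{103}{24027} \approx 0.0042868$)
$N - 44971 = \frac{103}{24027} - 44971 = - \frac{1080518114}{24027}$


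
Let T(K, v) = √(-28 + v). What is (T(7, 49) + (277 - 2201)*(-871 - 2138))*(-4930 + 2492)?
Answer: -14114352408 - 2438*√21 ≈ -1.4114e+10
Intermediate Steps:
(T(7, 49) + (277 - 2201)*(-871 - 2138))*(-4930 + 2492) = (√(-28 + 49) + (277 - 2201)*(-871 - 2138))*(-4930 + 2492) = (√21 - 1924*(-3009))*(-2438) = (√21 + 5789316)*(-2438) = (5789316 + √21)*(-2438) = -14114352408 - 2438*√21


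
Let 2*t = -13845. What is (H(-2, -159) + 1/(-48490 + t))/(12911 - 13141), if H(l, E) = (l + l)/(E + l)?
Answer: -221489/2051924875 ≈ -0.00010794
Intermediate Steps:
t = -13845/2 (t = (½)*(-13845) = -13845/2 ≈ -6922.5)
H(l, E) = 2*l/(E + l) (H(l, E) = (2*l)/(E + l) = 2*l/(E + l))
(H(-2, -159) + 1/(-48490 + t))/(12911 - 13141) = (2*(-2)/(-159 - 2) + 1/(-48490 - 13845/2))/(12911 - 13141) = (2*(-2)/(-161) + 1/(-110825/2))/(-230) = (2*(-2)*(-1/161) - 2/110825)*(-1/230) = (4/161 - 2/110825)*(-1/230) = (442978/17842825)*(-1/230) = -221489/2051924875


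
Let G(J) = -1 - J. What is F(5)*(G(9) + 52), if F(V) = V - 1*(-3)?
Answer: 336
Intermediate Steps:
F(V) = 3 + V (F(V) = V + 3 = 3 + V)
F(5)*(G(9) + 52) = (3 + 5)*((-1 - 1*9) + 52) = 8*((-1 - 9) + 52) = 8*(-10 + 52) = 8*42 = 336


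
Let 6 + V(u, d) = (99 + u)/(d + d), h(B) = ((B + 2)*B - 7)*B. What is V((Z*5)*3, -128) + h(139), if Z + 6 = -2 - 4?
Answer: 697160273/256 ≈ 2.7233e+6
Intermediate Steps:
Z = -12 (Z = -6 + (-2 - 4) = -6 - 6 = -12)
h(B) = B*(-7 + B*(2 + B)) (h(B) = ((2 + B)*B - 7)*B = (B*(2 + B) - 7)*B = (-7 + B*(2 + B))*B = B*(-7 + B*(2 + B)))
V(u, d) = -6 + (99 + u)/(2*d) (V(u, d) = -6 + (99 + u)/(d + d) = -6 + (99 + u)/((2*d)) = -6 + (99 + u)*(1/(2*d)) = -6 + (99 + u)/(2*d))
V((Z*5)*3, -128) + h(139) = (½)*(99 - 12*5*3 - 12*(-128))/(-128) + 139*(-7 + 139² + 2*139) = (½)*(-1/128)*(99 - 60*3 + 1536) + 139*(-7 + 19321 + 278) = (½)*(-1/128)*(99 - 180 + 1536) + 139*19592 = (½)*(-1/128)*1455 + 2723288 = -1455/256 + 2723288 = 697160273/256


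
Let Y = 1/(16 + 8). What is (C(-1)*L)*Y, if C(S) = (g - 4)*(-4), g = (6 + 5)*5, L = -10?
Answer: 85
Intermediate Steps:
g = 55 (g = 11*5 = 55)
C(S) = -204 (C(S) = (55 - 4)*(-4) = 51*(-4) = -204)
Y = 1/24 ≈ 0.041667
(C(-1)*L)*Y = -204*(-10)*(1/24) = 2040*(1/24) = 85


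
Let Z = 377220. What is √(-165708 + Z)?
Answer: 2*√52878 ≈ 459.90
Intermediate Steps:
√(-165708 + Z) = √(-165708 + 377220) = √211512 = 2*√52878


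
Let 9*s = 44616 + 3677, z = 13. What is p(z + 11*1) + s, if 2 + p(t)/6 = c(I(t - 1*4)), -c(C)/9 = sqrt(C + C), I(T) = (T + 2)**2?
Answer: 48185/9 - 1188*sqrt(2) ≈ 3673.8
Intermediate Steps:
I(T) = (2 + T)**2
c(C) = -9*sqrt(2)*sqrt(C) (c(C) = -9*sqrt(C + C) = -9*sqrt(2)*sqrt(C))
s = 48293/9 (s = (44616 + 3677)/9 = (1/9)*48293 = 48293/9 ≈ 5365.9)
p(t) = -12 - 54*sqrt(2)*sqrt((-2 + t)**2) (p(t) = -12 + 6*(-9*sqrt(2)*sqrt((2 + (t - 1*4))**2)) = -12 + 6*(-9*sqrt(2)*sqrt((2 + (t - 4))**2)) = -12 + 6*(-9*sqrt(2)*sqrt((2 + (-4 + t))**2)) = -12 + 6*(-9*sqrt(2)*sqrt((-2 + t)**2)) = -12 - 54*sqrt(2)*sqrt((-2 + t)**2))
p(z + 11*1) + s = (-12 - 54*sqrt(2)*sqrt((-2 + (13 + 11*1))**2)) + 48293/9 = (-12 - 54*sqrt(2)*sqrt((-2 + (13 + 11))**2)) + 48293/9 = (-12 - 54*sqrt(2)*sqrt((-2 + 24)**2)) + 48293/9 = (-12 - 54*sqrt(2)*sqrt(22**2)) + 48293/9 = (-12 - 54*sqrt(2)*sqrt(484)) + 48293/9 = (-12 - 54*sqrt(2)*22) + 48293/9 = (-12 - 1188*sqrt(2)) + 48293/9 = 48185/9 - 1188*sqrt(2)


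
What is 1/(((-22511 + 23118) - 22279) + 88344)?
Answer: 1/66672 ≈ 1.4999e-5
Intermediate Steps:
1/(((-22511 + 23118) - 22279) + 88344) = 1/((607 - 22279) + 88344) = 1/(-21672 + 88344) = 1/66672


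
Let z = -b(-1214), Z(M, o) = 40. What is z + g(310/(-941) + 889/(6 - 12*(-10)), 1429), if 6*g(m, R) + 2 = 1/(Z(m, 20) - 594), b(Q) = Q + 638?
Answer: 1913515/3324 ≈ 575.67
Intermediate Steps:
b(Q) = 638 + Q
g(m, R) = -1109/3324 (g(m, R) = -1/3 + 1/(6*(40 - 594)) = -1/3 + (1/6)/(-554) = -1/3 + (1/6)*(-1/554) = -1/3 - 1/3324 = -1109/3324)
z = 576 (z = -(638 - 1214) = -1*(-576) = 576)
z + g(310/(-941) + 889/(6 - 12*(-10)), 1429) = 576 - 1109/3324 = 1913515/3324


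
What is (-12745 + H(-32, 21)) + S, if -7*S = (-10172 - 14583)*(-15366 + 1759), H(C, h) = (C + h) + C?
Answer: -336930801/7 ≈ -4.8133e+7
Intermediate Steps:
H(C, h) = h + 2*C
S = -336841285/7 (S = -(-10172 - 14583)*(-15366 + 1759)/7 = -(-24755)*(-13607)/7 = -⅐*336841285 = -336841285/7 ≈ -4.8120e+7)
(-12745 + H(-32, 21)) + S = (-12745 + (21 + 2*(-32))) - 336841285/7 = (-12745 + (21 - 64)) - 336841285/7 = (-12745 - 43) - 336841285/7 = -12788 - 336841285/7 = -336930801/7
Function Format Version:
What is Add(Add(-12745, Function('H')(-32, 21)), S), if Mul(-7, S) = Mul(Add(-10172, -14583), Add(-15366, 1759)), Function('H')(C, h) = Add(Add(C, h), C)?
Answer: Rational(-336930801, 7) ≈ -4.8133e+7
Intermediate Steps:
Function('H')(C, h) = Add(h, Mul(2, C))
S = Rational(-336841285, 7) (S = Mul(Rational(-1, 7), Mul(Add(-10172, -14583), Add(-15366, 1759))) = Mul(Rational(-1, 7), Mul(-24755, -13607)) = Mul(Rational(-1, 7), 336841285) = Rational(-336841285, 7) ≈ -4.8120e+7)
Add(Add(-12745, Function('H')(-32, 21)), S) = Add(Add(-12745, Add(21, Mul(2, -32))), Rational(-336841285, 7)) = Add(Add(-12745, Add(21, -64)), Rational(-336841285, 7)) = Add(Add(-12745, -43), Rational(-336841285, 7)) = Add(-12788, Rational(-336841285, 7)) = Rational(-336930801, 7)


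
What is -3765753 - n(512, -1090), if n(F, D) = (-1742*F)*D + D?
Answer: -975940023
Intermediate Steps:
n(F, D) = D - 1742*D*F (n(F, D) = -1742*D*F + D = D - 1742*D*F)
-3765753 - n(512, -1090) = -3765753 - (-1090)*(1 - 1742*512) = -3765753 - (-1090)*(1 - 891904) = -3765753 - (-1090)*(-891903) = -3765753 - 1*972174270 = -3765753 - 972174270 = -975940023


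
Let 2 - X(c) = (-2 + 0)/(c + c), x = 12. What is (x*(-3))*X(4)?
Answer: -81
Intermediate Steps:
X(c) = 2 + 1/c (X(c) = 2 - (-2 + 0)/(c + c) = 2 - (-2)/(2*c) = 2 - (-2)*1/(2*c) = 2 - (-1)/c = 2 + 1/c)
(x*(-3))*X(4) = (12*(-3))*(2 + 1/4) = -36*(2 + ¼) = -36*9/4 = -81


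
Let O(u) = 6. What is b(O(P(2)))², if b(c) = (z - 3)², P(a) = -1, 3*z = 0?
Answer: 81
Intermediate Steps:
z = 0 (z = (⅓)*0 = 0)
b(c) = 9 (b(c) = (0 - 3)² = (-3)² = 9)
b(O(P(2)))² = 9² = 81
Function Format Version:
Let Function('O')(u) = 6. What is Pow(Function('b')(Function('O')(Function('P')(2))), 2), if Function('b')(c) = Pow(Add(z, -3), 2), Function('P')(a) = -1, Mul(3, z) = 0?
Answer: 81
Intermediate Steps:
z = 0 (z = Mul(Rational(1, 3), 0) = 0)
Function('b')(c) = 9 (Function('b')(c) = Pow(Add(0, -3), 2) = Pow(-3, 2) = 9)
Pow(Function('b')(Function('O')(Function('P')(2))), 2) = Pow(9, 2) = 81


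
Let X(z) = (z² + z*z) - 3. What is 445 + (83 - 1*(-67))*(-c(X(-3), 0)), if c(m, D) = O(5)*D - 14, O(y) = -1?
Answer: 2545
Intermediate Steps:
X(z) = -3 + 2*z² (X(z) = (z² + z²) - 3 = 2*z² - 3 = -3 + 2*z²)
c(m, D) = -14 - D (c(m, D) = -D - 14 = -14 - D)
445 + (83 - 1*(-67))*(-c(X(-3), 0)) = 445 + (83 - 1*(-67))*(-(-14 - 1*0)) = 445 + (83 + 67)*(-(-14 + 0)) = 445 + 150*(-1*(-14)) = 445 + 150*14 = 445 + 2100 = 2545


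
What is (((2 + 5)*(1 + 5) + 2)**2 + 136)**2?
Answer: 4293184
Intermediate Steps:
(((2 + 5)*(1 + 5) + 2)**2 + 136)**2 = ((7*6 + 2)**2 + 136)**2 = ((42 + 2)**2 + 136)**2 = (44**2 + 136)**2 = (1936 + 136)**2 = 2072**2 = 4293184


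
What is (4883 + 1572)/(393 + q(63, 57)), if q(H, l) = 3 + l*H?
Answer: 6455/3987 ≈ 1.6190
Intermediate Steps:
q(H, l) = 3 + H*l
(4883 + 1572)/(393 + q(63, 57)) = (4883 + 1572)/(393 + (3 + 63*57)) = 6455/(393 + (3 + 3591)) = 6455/(393 + 3594) = 6455/3987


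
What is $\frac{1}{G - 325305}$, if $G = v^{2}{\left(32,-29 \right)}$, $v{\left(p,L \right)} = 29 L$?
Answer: $\frac{1}{381976} \approx 2.618 \cdot 10^{-6}$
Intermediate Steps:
$G = 707281$ ($G = \left(29 \left(-29\right)\right)^{2} = \left(-841\right)^{2} = 707281$)
$\frac{1}{G - 325305} = \frac{1}{707281 - 325305} = \frac{1}{381976}$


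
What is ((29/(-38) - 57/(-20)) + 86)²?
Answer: 1120441729/144400 ≈ 7759.3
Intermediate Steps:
((29/(-38) - 57/(-20)) + 86)² = ((29*(-1/38) - 57*(-1/20)) + 86)² = ((-29/38 + 57/20) + 86)² = (793/380 + 86)² = (33473/380)² = 1120441729/144400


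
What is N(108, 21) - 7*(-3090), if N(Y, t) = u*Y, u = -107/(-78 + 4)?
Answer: 806088/37 ≈ 21786.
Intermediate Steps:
u = 107/74 (u = -107/(-74) = -107*(-1/74) = 107/74 ≈ 1.4459)
N(Y, t) = 107*Y/74
N(108, 21) - 7*(-3090) = (107/74)*108 - 7*(-3090) = 5778/37 - 1*(-21630) = 5778/37 + 21630 = 806088/37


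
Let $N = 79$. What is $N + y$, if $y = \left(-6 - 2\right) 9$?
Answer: $7$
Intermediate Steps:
$y = -72$ ($y = \left(-8\right) 9 = -72$)
$N + y = 79 - 72 = 7$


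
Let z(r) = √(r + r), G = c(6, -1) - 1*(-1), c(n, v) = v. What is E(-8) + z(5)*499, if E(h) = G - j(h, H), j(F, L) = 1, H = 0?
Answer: -1 + 499*√10 ≈ 1577.0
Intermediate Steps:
G = 0 (G = -1 - 1*(-1) = -1 + 1 = 0)
E(h) = -1 (E(h) = 0 - 1*1 = 0 - 1 = -1)
z(r) = √2*√r (z(r) = √(2*r) = √2*√r)
E(-8) + z(5)*499 = -1 + (√2*√5)*499 = -1 + √10*499 = -1 + 499*√10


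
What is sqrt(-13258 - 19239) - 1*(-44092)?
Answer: 44092 + I*sqrt(32497) ≈ 44092.0 + 180.27*I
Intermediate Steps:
sqrt(-13258 - 19239) - 1*(-44092) = sqrt(-32497) + 44092 = I*sqrt(32497) + 44092 = 44092 + I*sqrt(32497)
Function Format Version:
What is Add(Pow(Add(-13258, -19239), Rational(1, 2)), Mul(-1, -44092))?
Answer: Add(44092, Mul(I, Pow(32497, Rational(1, 2)))) ≈ Add(44092., Mul(180.27, I))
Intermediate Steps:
Add(Pow(Add(-13258, -19239), Rational(1, 2)), Mul(-1, -44092)) = Add(Pow(-32497, Rational(1, 2)), 44092) = Add(Mul(I, Pow(32497, Rational(1, 2))), 44092) = Add(44092, Mul(I, Pow(32497, Rational(1, 2))))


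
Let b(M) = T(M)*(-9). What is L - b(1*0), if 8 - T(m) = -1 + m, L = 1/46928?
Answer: 3801169/46928 ≈ 81.000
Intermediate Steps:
L = 1/46928 ≈ 2.1309e-5
T(m) = 9 - m (T(m) = 8 - (-1 + m) = 8 + (1 - m) = 9 - m)
b(M) = -81 + 9*M (b(M) = (9 - M)*(-9) = -81 + 9*M)
L - b(1*0) = 1/46928 - (-81 + 9*(1*0)) = 1/46928 - (-81 + 9*0) = 1/46928 - (-81 + 0) = 1/46928 - 1*(-81) = 1/46928 + 81 = 3801169/46928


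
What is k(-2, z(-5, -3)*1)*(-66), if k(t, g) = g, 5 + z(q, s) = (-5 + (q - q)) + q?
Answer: 990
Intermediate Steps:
z(q, s) = -10 + q (z(q, s) = -5 + ((-5 + (q - q)) + q) = -5 + ((-5 + 0) + q) = -5 + (-5 + q) = -10 + q)
k(-2, z(-5, -3)*1)*(-66) = ((-10 - 5)*1)*(-66) = -15*1*(-66) = -15*(-66) = 990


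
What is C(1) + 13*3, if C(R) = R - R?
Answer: 39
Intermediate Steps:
C(R) = 0
C(1) + 13*3 = 0 + 13*3 = 0 + 39 = 39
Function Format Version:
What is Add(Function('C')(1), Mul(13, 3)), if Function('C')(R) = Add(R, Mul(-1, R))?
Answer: 39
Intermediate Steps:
Function('C')(R) = 0
Add(Function('C')(1), Mul(13, 3)) = Add(0, Mul(13, 3)) = Add(0, 39) = 39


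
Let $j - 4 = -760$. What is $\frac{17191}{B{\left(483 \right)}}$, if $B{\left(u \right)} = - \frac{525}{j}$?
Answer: $\frac{618876}{25} \approx 24755.0$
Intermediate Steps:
$j = -756$ ($j = 4 - 760 = -756$)
$B{\left(u \right)} = \frac{25}{36}$ ($B{\left(u \right)} = - \frac{525}{-756} = \left(-525\right) \left(- \frac{1}{756}\right) = \frac{25}{36}$)
$\frac{17191}{B{\left(483 \right)}} = \frac{17191}{\frac{25}{36}} = 17191 \cdot \frac{36}{25} = \frac{618876}{25}$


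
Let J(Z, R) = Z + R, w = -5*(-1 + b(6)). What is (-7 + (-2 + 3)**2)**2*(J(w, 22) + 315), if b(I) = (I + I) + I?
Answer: 9072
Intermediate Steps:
b(I) = 3*I (b(I) = 2*I + I = 3*I)
w = -85 (w = -5*(-1 + 3*6) = -5*(-1 + 18) = -5*17 = -85)
J(Z, R) = R + Z
(-7 + (-2 + 3)**2)**2*(J(w, 22) + 315) = (-7 + (-2 + 3)**2)**2*((22 - 85) + 315) = (-7 + 1**2)**2*(-63 + 315) = (-7 + 1)**2*252 = (-6)**2*252 = 36*252 = 9072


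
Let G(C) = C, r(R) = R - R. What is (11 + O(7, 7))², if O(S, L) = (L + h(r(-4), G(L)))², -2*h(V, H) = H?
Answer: 8649/16 ≈ 540.56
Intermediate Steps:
r(R) = 0
h(V, H) = -H/2
O(S, L) = L²/4 (O(S, L) = (L - L/2)² = (L/2)² = L²/4)
(11 + O(7, 7))² = (11 + (¼)*7²)² = (11 + (¼)*49)² = (11 + 49/4)² = (93/4)² = 8649/16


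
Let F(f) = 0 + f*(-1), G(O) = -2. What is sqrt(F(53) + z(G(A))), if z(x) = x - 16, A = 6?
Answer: I*sqrt(71) ≈ 8.4261*I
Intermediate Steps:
F(f) = -f (F(f) = 0 - f = -f)
z(x) = -16 + x
sqrt(F(53) + z(G(A))) = sqrt(-1*53 + (-16 - 2)) = sqrt(-53 - 18) = sqrt(-71) = I*sqrt(71)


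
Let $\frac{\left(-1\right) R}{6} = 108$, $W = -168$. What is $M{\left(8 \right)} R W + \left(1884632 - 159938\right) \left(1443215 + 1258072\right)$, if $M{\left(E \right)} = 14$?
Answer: $4658895005274$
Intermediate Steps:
$R = -648$ ($R = \left(-6\right) 108 = -648$)
$M{\left(8 \right)} R W + \left(1884632 - 159938\right) \left(1443215 + 1258072\right) = 14 \left(-648\right) \left(-168\right) + \left(1884632 - 159938\right) \left(1443215 + 1258072\right) = \left(-9072\right) \left(-168\right) + 1724694 \cdot 2701287 = 1524096 + 4658893481178 = 4658895005274$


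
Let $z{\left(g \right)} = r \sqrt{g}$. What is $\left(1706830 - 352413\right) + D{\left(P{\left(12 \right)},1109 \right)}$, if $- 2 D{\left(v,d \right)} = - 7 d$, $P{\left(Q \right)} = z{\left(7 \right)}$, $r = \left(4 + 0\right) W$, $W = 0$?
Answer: $\frac{2716597}{2} \approx 1.3583 \cdot 10^{6}$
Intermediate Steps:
$r = 0$ ($r = \left(4 + 0\right) 0 = 4 \cdot 0 = 0$)
$z{\left(g \right)} = 0$ ($z{\left(g \right)} = 0 \sqrt{g} = 0$)
$P{\left(Q \right)} = 0$
$D{\left(v,d \right)} = \frac{7 d}{2}$ ($D{\left(v,d \right)} = - \frac{\left(-7\right) d}{2} = \frac{7 d}{2}$)
$\left(1706830 - 352413\right) + D{\left(P{\left(12 \right)},1109 \right)} = \left(1706830 - 352413\right) + \frac{7}{2} \cdot 1109 = 1354417 + \frac{7763}{2} = \frac{2716597}{2}$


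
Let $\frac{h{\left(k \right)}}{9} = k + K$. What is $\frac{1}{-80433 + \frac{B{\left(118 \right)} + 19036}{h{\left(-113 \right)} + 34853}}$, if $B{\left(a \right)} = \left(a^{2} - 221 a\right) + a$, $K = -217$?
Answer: $- \frac{31883}{2564438339} \approx -1.2433 \cdot 10^{-5}$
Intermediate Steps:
$B{\left(a \right)} = a^{2} - 220 a$
$h{\left(k \right)} = -1953 + 9 k$ ($h{\left(k \right)} = 9 \left(k - 217\right) = 9 \left(-217 + k\right) = -1953 + 9 k$)
$\frac{1}{-80433 + \frac{B{\left(118 \right)} + 19036}{h{\left(-113 \right)} + 34853}} = \frac{1}{-80433 + \frac{118 \left(-220 + 118\right) + 19036}{\left(-1953 + 9 \left(-113\right)\right) + 34853}} = \frac{1}{-80433 + \frac{118 \left(-102\right) + 19036}{\left(-1953 - 1017\right) + 34853}} = \frac{1}{-80433 + \frac{-12036 + 19036}{-2970 + 34853}} = \frac{1}{-80433 + \frac{7000}{31883}} = \frac{1}{- \frac{2564438339}{31883}} = - \frac{31883}{2564438339}$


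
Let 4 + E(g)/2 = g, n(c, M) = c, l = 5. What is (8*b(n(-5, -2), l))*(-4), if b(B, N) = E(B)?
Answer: 576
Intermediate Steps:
E(g) = -8 + 2*g
b(B, N) = -8 + 2*B
(8*b(n(-5, -2), l))*(-4) = (8*(-8 + 2*(-5)))*(-4) = (8*(-8 - 10))*(-4) = (8*(-18))*(-4) = -144*(-4) = 576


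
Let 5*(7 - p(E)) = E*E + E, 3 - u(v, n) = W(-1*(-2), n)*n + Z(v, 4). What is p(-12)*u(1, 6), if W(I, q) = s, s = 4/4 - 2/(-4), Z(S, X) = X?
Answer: 194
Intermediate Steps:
s = 3/2 (s = 4*(¼) - 2*(-¼) = 1 + ½ = 3/2 ≈ 1.5000)
W(I, q) = 3/2
u(v, n) = -1 - 3*n/2 (u(v, n) = 3 - (3*n/2 + 4) = 3 - (4 + 3*n/2) = 3 + (-4 - 3*n/2) = -1 - 3*n/2)
p(E) = 7 - E/5 - E²/5 (p(E) = 7 - (E*E + E)/5 = 7 - (E² + E)/5 = 7 - (E + E²)/5 = 7 + (-E/5 - E²/5) = 7 - E/5 - E²/5)
p(-12)*u(1, 6) = (7 - ⅕*(-12) - ⅕*(-12)²)*(-1 - 3/2*6) = (7 + 12/5 - ⅕*144)*(-1 - 9) = (7 + 12/5 - 144/5)*(-10) = -97/5*(-10) = 194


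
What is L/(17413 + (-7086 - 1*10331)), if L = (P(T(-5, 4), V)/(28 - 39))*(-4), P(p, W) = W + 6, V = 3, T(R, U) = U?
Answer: -9/11 ≈ -0.81818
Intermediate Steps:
P(p, W) = 6 + W
L = 36/11 (L = ((6 + 3)/(28 - 39))*(-4) = (9/(-11))*(-4) = (9*(-1/11))*(-4) = -9/11*(-4) = 36/11 ≈ 3.2727)
L/(17413 + (-7086 - 1*10331)) = 36/(11*(17413 + (-7086 - 1*10331))) = 36/(11*(17413 + (-7086 - 10331))) = 36/(11*(17413 - 17417)) = (36/11)/(-4) = (36/11)*(-¼) = -9/11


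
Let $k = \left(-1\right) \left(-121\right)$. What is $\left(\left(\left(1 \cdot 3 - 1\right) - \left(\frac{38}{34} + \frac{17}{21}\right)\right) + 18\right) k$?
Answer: $\frac{780692}{357} \approx 2186.8$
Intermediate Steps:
$k = 121$
$\left(\left(\left(1 \cdot 3 - 1\right) - \left(\frac{38}{34} + \frac{17}{21}\right)\right) + 18\right) k = \left(\left(\left(1 \cdot 3 - 1\right) - \left(\frac{38}{34} + \frac{17}{21}\right)\right) + 18\right) 121 = \left(\left(\left(3 - 1\right) - \left(38 \cdot \frac{1}{34} + 17 \cdot \frac{1}{21}\right)\right) + 18\right) 121 = \left(\left(2 - \left(\frac{19}{17} + \frac{17}{21}\right)\right) + 18\right) 121 = \left(\left(2 - \frac{688}{357}\right) + 18\right) 121 = \left(\frac{26}{357} + 18\right) 121 = \frac{6452}{357} \cdot 121 = \frac{780692}{357}$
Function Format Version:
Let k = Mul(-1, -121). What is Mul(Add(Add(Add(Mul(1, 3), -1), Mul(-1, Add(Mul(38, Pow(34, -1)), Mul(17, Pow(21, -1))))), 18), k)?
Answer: Rational(780692, 357) ≈ 2186.8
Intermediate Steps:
k = 121
Mul(Add(Add(Add(Mul(1, 3), -1), Mul(-1, Add(Mul(38, Pow(34, -1)), Mul(17, Pow(21, -1))))), 18), k) = Mul(Add(Add(Add(Mul(1, 3), -1), Mul(-1, Add(Mul(38, Pow(34, -1)), Mul(17, Pow(21, -1))))), 18), 121) = Mul(Add(Add(Add(3, -1), Mul(-1, Add(Mul(38, Rational(1, 34)), Mul(17, Rational(1, 21))))), 18), 121) = Mul(Add(Add(2, Mul(-1, Add(Rational(19, 17), Rational(17, 21)))), 18), 121) = Mul(Add(Add(2, Mul(-1, Rational(688, 357))), 18), 121) = Mul(Add(Add(2, Rational(-688, 357)), 18), 121) = Mul(Add(Rational(26, 357), 18), 121) = Mul(Rational(6452, 357), 121) = Rational(780692, 357)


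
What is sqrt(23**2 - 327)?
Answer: sqrt(202) ≈ 14.213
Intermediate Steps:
sqrt(23**2 - 327) = sqrt(529 - 327) = sqrt(202)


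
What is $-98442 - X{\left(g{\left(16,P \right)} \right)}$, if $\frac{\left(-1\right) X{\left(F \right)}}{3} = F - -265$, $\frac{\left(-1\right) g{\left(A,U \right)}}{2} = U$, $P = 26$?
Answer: $-97803$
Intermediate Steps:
$g{\left(A,U \right)} = - 2 U$
$X{\left(F \right)} = -795 - 3 F$ ($X{\left(F \right)} = - 3 \left(F - -265\right) = - 3 \left(F + 265\right) = - 3 \left(265 + F\right) = -795 - 3 F$)
$-98442 - X{\left(g{\left(16,P \right)} \right)} = -98442 - \left(-795 - 3 \left(\left(-2\right) 26\right)\right) = -98442 - \left(-795 - -156\right) = -98442 - \left(-795 + 156\right) = -98442 - -639 = -98442 + 639 = -97803$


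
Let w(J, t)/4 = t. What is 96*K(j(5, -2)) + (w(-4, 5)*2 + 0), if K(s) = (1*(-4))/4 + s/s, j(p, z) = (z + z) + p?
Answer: 40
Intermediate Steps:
w(J, t) = 4*t
j(p, z) = p + 2*z (j(p, z) = 2*z + p = p + 2*z)
K(s) = 0 (K(s) = -4*1/4 + 1 = -1 + 1 = 0)
96*K(j(5, -2)) + (w(-4, 5)*2 + 0) = 96*0 + ((4*5)*2 + 0) = 0 + (20*2 + 0) = 0 + (40 + 0) = 0 + 40 = 40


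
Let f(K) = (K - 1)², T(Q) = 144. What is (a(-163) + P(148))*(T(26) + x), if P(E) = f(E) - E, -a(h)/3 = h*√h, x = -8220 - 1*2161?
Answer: -219696257 - 5005893*I*√163 ≈ -2.197e+8 - 6.3911e+7*I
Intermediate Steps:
x = -10381 (x = -8220 - 2161 = -10381)
f(K) = (-1 + K)²
a(h) = -3*h^(3/2) (a(h) = -3*h*√h = -3*h^(3/2))
P(E) = (-1 + E)² - E
(a(-163) + P(148))*(T(26) + x) = (-(-489)*I*√163 + ((-1 + 148)² - 1*148))*(144 - 10381) = (-(-489)*I*√163 + (147² - 148))*(-10237) = (489*I*√163 + (21609 - 148))*(-10237) = (489*I*√163 + 21461)*(-10237) = (21461 + 489*I*√163)*(-10237) = -219696257 - 5005893*I*√163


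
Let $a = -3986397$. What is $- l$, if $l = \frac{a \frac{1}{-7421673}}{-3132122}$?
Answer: $\frac{1328799}{7748528426702} \approx 1.7149 \cdot 10^{-7}$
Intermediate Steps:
$l = - \frac{1328799}{7748528426702}$ ($l = \frac{\left(-3986397\right) \frac{1}{-7421673}}{-3132122} = \left(-3986397\right) \left(- \frac{1}{7421673}\right) \left(- \frac{1}{3132122}\right) = \frac{1328799}{2473891} \left(- \frac{1}{3132122}\right) = - \frac{1328799}{7748528426702} \approx -1.7149 \cdot 10^{-7}$)
$- l = \left(-1\right) \left(- \frac{1328799}{7748528426702}\right) = \frac{1328799}{7748528426702}$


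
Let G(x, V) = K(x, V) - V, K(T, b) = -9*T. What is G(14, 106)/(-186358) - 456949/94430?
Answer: -42567096991/8798892970 ≈ -4.8378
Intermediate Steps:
G(x, V) = -V - 9*x (G(x, V) = -9*x - V = -V - 9*x)
G(14, 106)/(-186358) - 456949/94430 = (-1*106 - 9*14)/(-186358) - 456949/94430 = (-106 - 126)*(-1/186358) - 456949*1/94430 = -232*(-1/186358) - 456949/94430 = 116/93179 - 456949/94430 = -42567096991/8798892970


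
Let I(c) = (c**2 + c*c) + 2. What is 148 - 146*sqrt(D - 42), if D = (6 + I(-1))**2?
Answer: 148 - 146*sqrt(58) ≈ -963.90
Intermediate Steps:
I(c) = 2 + 2*c**2 (I(c) = (c**2 + c**2) + 2 = 2*c**2 + 2 = 2 + 2*c**2)
D = 100 (D = (6 + (2 + 2*(-1)**2))**2 = (6 + (2 + 2*1))**2 = (6 + (2 + 2))**2 = (6 + 4)**2 = 10**2 = 100)
148 - 146*sqrt(D - 42) = 148 - 146*sqrt(100 - 42) = 148 - 146*sqrt(58)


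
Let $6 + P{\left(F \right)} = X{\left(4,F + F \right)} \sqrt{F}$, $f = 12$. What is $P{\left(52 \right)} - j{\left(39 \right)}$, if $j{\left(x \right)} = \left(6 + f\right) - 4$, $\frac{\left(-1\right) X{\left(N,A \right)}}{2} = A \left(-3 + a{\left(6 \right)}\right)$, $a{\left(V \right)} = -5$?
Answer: $-20 + 3328 \sqrt{13} \approx 11979.0$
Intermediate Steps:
$X{\left(N,A \right)} = 16 A$ ($X{\left(N,A \right)} = - 2 A \left(-3 - 5\right) = - 2 A \left(-8\right) = - 2 \left(- 8 A\right) = 16 A$)
$P{\left(F \right)} = -6 + 32 F^{\frac{3}{2}}$ ($P{\left(F \right)} = -6 + 16 \left(F + F\right) \sqrt{F} = -6 + 16 \cdot 2 F \sqrt{F} = -6 + 32 F \sqrt{F} = -6 + 32 F^{\frac{3}{2}}$)
$j{\left(x \right)} = 14$ ($j{\left(x \right)} = \left(6 + 12\right) - 4 = 18 - 4 = 14$)
$P{\left(52 \right)} - j{\left(39 \right)} = \left(-6 + 32 \cdot 52^{\frac{3}{2}}\right) - 14 = \left(-6 + 32 \cdot 104 \sqrt{13}\right) - 14 = \left(-6 + 3328 \sqrt{13}\right) - 14 = -20 + 3328 \sqrt{13}$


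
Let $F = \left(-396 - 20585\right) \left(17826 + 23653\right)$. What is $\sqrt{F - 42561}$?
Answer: $2 i \sqrt{217578365} \approx 29501.0 i$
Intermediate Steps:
$F = -870270899$ ($F = \left(-20981\right) 41479 = -870270899$)
$\sqrt{F - 42561} = \sqrt{-870270899 - 42561} = \sqrt{-870313460} = 2 i \sqrt{217578365}$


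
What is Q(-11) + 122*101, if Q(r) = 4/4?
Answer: 12323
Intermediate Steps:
Q(r) = 1 (Q(r) = 4*(¼) = 1)
Q(-11) + 122*101 = 1 + 122*101 = 1 + 12322 = 12323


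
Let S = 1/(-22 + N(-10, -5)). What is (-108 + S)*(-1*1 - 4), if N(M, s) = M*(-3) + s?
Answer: 1615/3 ≈ 538.33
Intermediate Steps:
N(M, s) = s - 3*M (N(M, s) = -3*M + s = s - 3*M)
S = ⅓ (S = 1/(-22 + (-5 - 3*(-10))) = 1/(-22 + (-5 + 30)) = 1/(-22 + 25) = 1/3 = ⅓ ≈ 0.33333)
(-108 + S)*(-1*1 - 4) = (-108 + ⅓)*(-1*1 - 4) = -323*(-1 - 4)/3 = -323/3*(-5) = 1615/3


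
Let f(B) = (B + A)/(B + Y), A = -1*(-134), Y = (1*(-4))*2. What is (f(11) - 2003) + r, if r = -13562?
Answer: -46550/3 ≈ -15517.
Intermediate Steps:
Y = -8 (Y = -4*2 = -8)
A = 134
f(B) = (134 + B)/(-8 + B) (f(B) = (B + 134)/(B - 8) = (134 + B)/(-8 + B))
(f(11) - 2003) + r = ((134 + 11)/(-8 + 11) - 2003) - 13562 = (145/3 - 2003) - 13562 = -5864/3 - 13562 = -46550/3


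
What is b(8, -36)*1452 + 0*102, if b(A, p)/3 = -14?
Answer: -60984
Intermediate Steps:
b(A, p) = -42 (b(A, p) = 3*(-14) = -42)
b(8, -36)*1452 + 0*102 = -42*1452 + 0*102 = -60984 + 0 = -60984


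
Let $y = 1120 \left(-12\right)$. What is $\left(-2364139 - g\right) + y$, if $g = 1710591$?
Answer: $-4088170$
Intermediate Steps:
$y = -13440$
$\left(-2364139 - g\right) + y = \left(-2364139 - 1710591\right) - 13440 = -4074730 - 13440 = -4088170$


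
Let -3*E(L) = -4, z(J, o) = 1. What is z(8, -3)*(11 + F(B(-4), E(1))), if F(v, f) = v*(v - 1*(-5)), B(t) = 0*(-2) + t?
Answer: 7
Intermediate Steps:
E(L) = 4/3 (E(L) = -⅓*(-4) = 4/3)
B(t) = t (B(t) = 0 + t = t)
F(v, f) = v*(5 + v) (F(v, f) = v*(v + 5) = v*(5 + v))
z(8, -3)*(11 + F(B(-4), E(1))) = 1*(11 - 4*(5 - 4)) = 1*(11 - 4*1) = 1*(11 - 4) = 1*7 = 7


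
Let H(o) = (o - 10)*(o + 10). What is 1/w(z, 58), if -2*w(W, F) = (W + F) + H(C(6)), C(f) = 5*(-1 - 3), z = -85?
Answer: -2/273 ≈ -0.0073260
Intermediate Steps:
C(f) = -20 (C(f) = 5*(-4) = -20)
H(o) = (-10 + o)*(10 + o)
w(W, F) = -150 - F/2 - W/2 (w(W, F) = -((W + F) + (-100 + (-20)²))/2 = -((F + W) + (-100 + 400))/2 = -((F + W) + 300)/2 = -(300 + F + W)/2 = -150 - F/2 - W/2)
1/w(z, 58) = 1/(-150 - ½*58 - ½*(-85)) = 1/(-150 - 29 + 85/2) = 1/(-273/2) = -2/273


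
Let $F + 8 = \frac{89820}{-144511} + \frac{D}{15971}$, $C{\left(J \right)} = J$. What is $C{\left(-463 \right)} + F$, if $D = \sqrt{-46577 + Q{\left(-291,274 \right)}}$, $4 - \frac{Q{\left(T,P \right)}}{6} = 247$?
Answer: $- \frac{68154501}{144511} + \frac{i \sqrt{48035}}{15971} \approx -471.62 + 0.013723 i$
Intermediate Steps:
$Q{\left(T,P \right)} = -1458$ ($Q{\left(T,P \right)} = 24 - 1482 = -1458$)
$D = i \sqrt{48035}$ ($D = \sqrt{-46577 - 1458} = \sqrt{-48035} = i \sqrt{48035} \approx 219.17 i$)
$F = - \frac{1245908}{144511} + \frac{i \sqrt{48035}}{15971}$ ($F = -8 + \left(\frac{89820}{-144511} + \frac{i \sqrt{48035}}{15971}\right) = -8 + \left(89820 \left(- \frac{1}{144511}\right) + i \sqrt{48035} \cdot \frac{1}{15971}\right) = -8 - \left(\frac{89820}{144511} - \frac{i \sqrt{48035}}{15971}\right) = - \frac{1245908}{144511} + \frac{i \sqrt{48035}}{15971} \approx -8.6216 + 0.013723 i$)
$C{\left(-463 \right)} + F = -463 - \left(\frac{1245908}{144511} - \frac{i \sqrt{48035}}{15971}\right) = - \frac{68154501}{144511} + \frac{i \sqrt{48035}}{15971}$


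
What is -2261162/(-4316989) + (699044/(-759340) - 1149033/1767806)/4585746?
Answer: 3479783948259289560578651/6643574785751880939275940 ≈ 0.52378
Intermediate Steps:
-2261162/(-4316989) + (699044/(-759340) - 1149033/1767806)/4585746 = -2261162*(-1/4316989) + (699044*(-1/759340) - 1149033*1/1767806)*(1/4585746) = 2261162/4316989 + (-174761/189835 - 1149033/1767806)*(1/4585746) = 2261162/4316989 - 527070223921/335591452010*1/4585746 = 2261162/4316989 - 527070223921/1538937158689049460 = 3479783948259289560578651/6643574785751880939275940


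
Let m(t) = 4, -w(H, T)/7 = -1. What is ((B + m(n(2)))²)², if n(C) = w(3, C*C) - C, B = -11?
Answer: 2401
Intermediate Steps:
w(H, T) = 7 (w(H, T) = -7*(-1) = 7)
n(C) = 7 - C
((B + m(n(2)))²)² = ((-11 + 4)²)² = ((-7)²)² = 49² = 2401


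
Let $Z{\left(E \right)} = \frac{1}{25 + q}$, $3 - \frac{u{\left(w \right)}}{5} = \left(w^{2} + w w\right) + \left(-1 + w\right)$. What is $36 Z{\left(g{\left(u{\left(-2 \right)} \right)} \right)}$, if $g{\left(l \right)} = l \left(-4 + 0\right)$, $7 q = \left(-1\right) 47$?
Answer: $\frac{63}{32} \approx 1.9688$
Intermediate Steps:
$q = - \frac{47}{7}$ ($q = \frac{\left(-1\right) 47}{7} = \frac{1}{7} \left(-47\right) = - \frac{47}{7} \approx -6.7143$)
$u{\left(w \right)} = 20 - 10 w^{2} - 5 w$ ($u{\left(w \right)} = 15 - 5 \left(\left(w^{2} + w w\right) + \left(-1 + w\right)\right) = 15 - 5 \left(\left(w^{2} + w^{2}\right) + \left(-1 + w\right)\right) = 15 - 5 \left(2 w^{2} + \left(-1 + w\right)\right) = 15 - 5 \left(-1 + w + 2 w^{2}\right) = 15 - \left(-5 + 5 w + 10 w^{2}\right) = 20 - 10 w^{2} - 5 w$)
$g{\left(l \right)} = - 4 l$ ($g{\left(l \right)} = l \left(-4\right) = - 4 l$)
$Z{\left(E \right)} = \frac{7}{128}$ ($Z{\left(E \right)} = \frac{1}{25 - \frac{47}{7}} = \frac{1}{\frac{128}{7}} = \frac{7}{128}$)
$36 Z{\left(g{\left(u{\left(-2 \right)} \right)} \right)} = 36 \cdot \frac{7}{128} = \frac{63}{32}$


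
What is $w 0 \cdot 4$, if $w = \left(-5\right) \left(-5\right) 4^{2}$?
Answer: $0$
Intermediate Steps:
$w = 400$ ($w = 25 \cdot 16 = 400$)
$w 0 \cdot 4 = 400 \cdot 0 \cdot 4 = 0 \cdot 4 = 0$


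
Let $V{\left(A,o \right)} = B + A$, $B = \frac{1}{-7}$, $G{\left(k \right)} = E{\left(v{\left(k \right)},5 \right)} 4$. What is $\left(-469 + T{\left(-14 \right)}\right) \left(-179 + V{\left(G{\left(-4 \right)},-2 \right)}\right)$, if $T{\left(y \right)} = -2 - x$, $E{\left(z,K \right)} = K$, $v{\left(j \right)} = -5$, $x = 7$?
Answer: $\frac{532492}{7} \approx 76070.0$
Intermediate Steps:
$G{\left(k \right)} = 20$ ($G{\left(k \right)} = 5 \cdot 4 = 20$)
$B = - \frac{1}{7} \approx -0.14286$
$T{\left(y \right)} = -9$ ($T{\left(y \right)} = -2 - 7 = -9$)
$V{\left(A,o \right)} = - \frac{1}{7} + A$
$\left(-469 + T{\left(-14 \right)}\right) \left(-179 + V{\left(G{\left(-4 \right)},-2 \right)}\right) = \left(-469 - 9\right) \left(-179 + \left(- \frac{1}{7} + 20\right)\right) = - 478 \left(-179 + \frac{139}{7}\right) = \left(-478\right) \left(- \frac{1114}{7}\right) = \frac{532492}{7}$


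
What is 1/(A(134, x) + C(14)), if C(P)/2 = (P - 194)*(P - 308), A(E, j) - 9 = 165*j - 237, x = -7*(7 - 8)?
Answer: 1/106767 ≈ 9.3662e-6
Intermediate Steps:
x = 7 (x = -7*(-1) = 7)
A(E, j) = -228 + 165*j (A(E, j) = 9 + (165*j - 237) = 9 + (-237 + 165*j) = -228 + 165*j)
C(P) = 2*(-308 + P)*(-194 + P) (C(P) = 2*((P - 194)*(P - 308)) = 2*((-194 + P)*(-308 + P)) = 2*((-308 + P)*(-194 + P)) = 2*(-308 + P)*(-194 + P))
1/(A(134, x) + C(14)) = 1/((-228 + 165*7) + (119504 - 1004*14 + 2*14²)) = 1/((-228 + 1155) + (119504 - 14056 + 2*196)) = 1/(927 + (119504 - 14056 + 392)) = 1/(927 + 105840) = 1/106767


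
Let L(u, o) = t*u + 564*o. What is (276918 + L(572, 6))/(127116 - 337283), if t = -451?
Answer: -22330/210167 ≈ -0.10625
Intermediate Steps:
L(u, o) = -451*u + 564*o
(276918 + L(572, 6))/(127116 - 337283) = (276918 + (-451*572 + 564*6))/(127116 - 337283) = (276918 + (-257972 + 3384))/(-210167) = (276918 - 254588)*(-1/210167) = 22330*(-1/210167) = -22330/210167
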